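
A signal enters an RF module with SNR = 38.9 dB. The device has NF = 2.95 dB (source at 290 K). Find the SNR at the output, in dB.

By definition F = SNR_in/SNR_out, so in dB: SNR_out = SNR_in − NF
SNR_out = 38.9 − 2.95 = 35.95 dB

35.95 dB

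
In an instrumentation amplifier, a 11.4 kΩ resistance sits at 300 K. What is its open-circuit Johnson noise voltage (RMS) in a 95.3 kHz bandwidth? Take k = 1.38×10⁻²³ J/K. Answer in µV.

4.24 µV

V_n = √(4kTRB)
4kTRB = 4 × 1.38×10⁻²³ × 300 × 1.14×10⁴ × 9.53×10⁴ = 1.80×10⁻¹¹ V²
V_n = √(1.80×10⁻¹¹) = 4.24×10⁻⁶ V = 4.24 µV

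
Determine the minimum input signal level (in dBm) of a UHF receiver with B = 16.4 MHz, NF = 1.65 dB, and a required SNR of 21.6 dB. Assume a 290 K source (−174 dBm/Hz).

−78.6 dBm

Sensitivity = −174 + 10 log₁₀(B) + NF + SNR_min
= −174 + 72.15 + 1.65 + 21.6
= −78.60 dBm → −78.6 dBm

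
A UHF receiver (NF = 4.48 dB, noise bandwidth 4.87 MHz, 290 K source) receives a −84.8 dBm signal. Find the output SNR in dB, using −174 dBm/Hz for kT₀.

17.8 dB

Noise floor: N = −174 + 10 log₁₀(B) + NF
10 log₁₀(4.87×10⁶) = 66.88 dB
N = −174 + 66.88 + 4.48 = −102.64 dBm
SNR = P_sig − N = −84.8 − (−102.64) = 17.84 dB → 17.8 dB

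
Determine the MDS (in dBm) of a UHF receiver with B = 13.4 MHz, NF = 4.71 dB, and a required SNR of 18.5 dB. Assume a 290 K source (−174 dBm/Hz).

−79.5 dBm

Sensitivity = −174 + 10 log₁₀(B) + NF + SNR_min
= −174 + 71.27 + 4.71 + 18.5
= −79.52 dBm → −79.5 dBm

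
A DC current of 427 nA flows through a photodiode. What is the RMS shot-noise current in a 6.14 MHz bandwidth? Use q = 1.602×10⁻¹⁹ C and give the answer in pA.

I_n = √(2qI·B)
2qI·B = 2 × 1.602×10⁻¹⁹ × 4.27×10⁻⁷ × 6.14×10⁶ = 8.40×10⁻¹⁹ A²
I_n = √(8.40×10⁻¹⁹) = 9.17×10⁻¹⁰ A = 917 pA

917 pA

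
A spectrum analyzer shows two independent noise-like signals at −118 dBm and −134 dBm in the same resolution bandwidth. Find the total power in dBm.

−117.9 dBm

Convert to linear, add, convert back:
P₁ = 1.58×10⁻¹⁵ W, P₂ = 3.98×10⁻¹⁷ W
P_tot = 1.62×10⁻¹⁵ W → 10 log₁₀(P_tot / 10⁻³) = −117.9 dBm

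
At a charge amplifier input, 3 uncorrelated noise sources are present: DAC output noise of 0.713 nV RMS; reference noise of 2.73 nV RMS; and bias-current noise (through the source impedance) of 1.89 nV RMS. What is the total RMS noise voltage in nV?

3.40 nV

Uncorrelated sources add in power (mean-square): V_tot = √(ΣV_i²)
V_tot = √[(7.13×10⁻¹⁰)² + (2.73×10⁻⁹)² + (1.89×10⁻⁹)²] = 3.40×10⁻⁹ V = 3.40 nV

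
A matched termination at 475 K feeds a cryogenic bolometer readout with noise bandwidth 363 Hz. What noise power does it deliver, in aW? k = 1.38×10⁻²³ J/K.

P_n = kTB = 1.38×10⁻²³ × 475 × 3.63×10² = 2.38×10⁻¹⁸ W = 2.38 aW

2.38 aW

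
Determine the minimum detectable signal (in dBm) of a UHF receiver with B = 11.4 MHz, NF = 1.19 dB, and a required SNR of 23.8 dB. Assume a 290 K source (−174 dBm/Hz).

Sensitivity = −174 + 10 log₁₀(B) + NF + SNR_min
= −174 + 70.57 + 1.19 + 23.8
= −78.44 dBm → −78.4 dBm

−78.4 dBm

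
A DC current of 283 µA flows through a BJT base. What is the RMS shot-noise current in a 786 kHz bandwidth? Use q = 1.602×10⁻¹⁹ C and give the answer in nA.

I_n = √(2qI·B)
2qI·B = 2 × 1.602×10⁻¹⁹ × 2.83×10⁻⁴ × 7.86×10⁵ = 7.13×10⁻¹⁷ A²
I_n = √(7.13×10⁻¹⁷) = 8.44×10⁻⁹ A = 8.44 nA

8.44 nA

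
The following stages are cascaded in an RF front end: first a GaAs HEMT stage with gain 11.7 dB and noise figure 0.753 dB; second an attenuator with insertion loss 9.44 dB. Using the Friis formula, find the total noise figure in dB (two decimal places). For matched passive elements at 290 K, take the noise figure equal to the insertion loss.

Convert to linear (a loss of L dB is a gain of −L dB): F_i = 10^(NF_i/10), G_i = 10^(G_i,dB/10)
  Stage 1: F_1 = 10^(0.753/10) = 1.189, G_1 = 10^(11.7/10) = 14.79
  Stage 2: F_2 = 10^(9.44/10) = 8.790, G_2 = 10^(−9.44/10) = 0.1138
Friis cascade:
  F = 1.189 + (8.790 − 1)/14.79 = 1.716
NF = 10 log₁₀(1.716) = 2.35 dB

2.35 dB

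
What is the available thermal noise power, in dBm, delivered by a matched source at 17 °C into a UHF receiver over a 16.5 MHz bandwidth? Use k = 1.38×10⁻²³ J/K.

T = 17 °C + 273.15 = 290.15 K
P_n = kTB = 1.38×10⁻²³ × 290.15 × 1.65×10⁷ = 6.61×10⁻¹⁴ W
In dBm: 10 log₁₀(6.61×10⁻¹⁴ / 10⁻³) = −101.8 dBm

−101.8 dBm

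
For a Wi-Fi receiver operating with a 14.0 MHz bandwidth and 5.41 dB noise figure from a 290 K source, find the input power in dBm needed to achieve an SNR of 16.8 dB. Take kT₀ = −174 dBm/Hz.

Sensitivity = −174 + 10 log₁₀(B) + NF + SNR_min
= −174 + 71.46 + 5.41 + 16.8
= −80.33 dBm → −80.3 dBm

−80.3 dBm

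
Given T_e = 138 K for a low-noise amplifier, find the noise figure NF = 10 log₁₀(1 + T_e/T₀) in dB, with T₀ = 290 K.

1.69 dB

F = 1 + T_e/T₀ = 1 + 138/290 = 1.47586
NF = 10 log₁₀(1.47586) = 1.69 dB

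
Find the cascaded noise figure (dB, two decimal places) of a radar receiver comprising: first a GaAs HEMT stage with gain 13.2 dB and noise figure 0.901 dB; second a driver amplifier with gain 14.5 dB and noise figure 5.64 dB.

Convert to linear (a loss of L dB is a gain of −L dB): F_i = 10^(NF_i/10), G_i = 10^(G_i,dB/10)
  Stage 1: F_1 = 10^(0.901/10) = 1.231, G_1 = 10^(13.2/10) = 20.89
  Stage 2: F_2 = 10^(5.64/10) = 3.664, G_2 = 10^(14.5/10) = 28.18
Friis cascade:
  F = 1.231 + (3.664 − 1)/20.89 = 1.358
NF = 10 log₁₀(1.358) = 1.33 dB

1.33 dB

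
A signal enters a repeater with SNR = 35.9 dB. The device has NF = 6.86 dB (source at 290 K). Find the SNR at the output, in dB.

29.04 dB

By definition F = SNR_in/SNR_out, so in dB: SNR_out = SNR_in − NF
SNR_out = 35.9 − 6.86 = 29.04 dB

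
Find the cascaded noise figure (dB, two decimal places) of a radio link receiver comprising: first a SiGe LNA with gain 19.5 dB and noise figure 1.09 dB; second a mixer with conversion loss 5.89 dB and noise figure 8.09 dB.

1.29 dB

Convert to linear (a loss of L dB is a gain of −L dB): F_i = 10^(NF_i/10), G_i = 10^(G_i,dB/10)
  Stage 1: F_1 = 10^(1.09/10) = 1.285, G_1 = 10^(19.5/10) = 89.13
  Stage 2: F_2 = 10^(8.09/10) = 6.442, G_2 = 10^(−5.89/10) = 0.2576
Friis cascade:
  F = 1.285 + (6.442 − 1)/89.13 = 1.346
NF = 10 log₁₀(1.346) = 1.29 dB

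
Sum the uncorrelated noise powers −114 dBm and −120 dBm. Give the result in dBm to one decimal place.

−113.0 dBm

Convert to linear, add, convert back:
P₁ = 3.98×10⁻¹⁵ W, P₂ = 1.00×10⁻¹⁵ W
P_tot = 4.98×10⁻¹⁵ W → 10 log₁₀(P_tot / 10⁻³) = −113.0 dBm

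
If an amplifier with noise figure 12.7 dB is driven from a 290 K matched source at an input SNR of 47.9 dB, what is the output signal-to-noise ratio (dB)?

35.2 dB

By definition F = SNR_in/SNR_out, so in dB: SNR_out = SNR_in − NF
SNR_out = 47.9 − 12.7 = 35.2 dB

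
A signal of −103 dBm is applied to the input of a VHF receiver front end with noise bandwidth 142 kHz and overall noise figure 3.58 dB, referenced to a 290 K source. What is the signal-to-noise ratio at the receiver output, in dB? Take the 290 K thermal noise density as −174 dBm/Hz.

15.9 dB

Noise floor: N = −174 + 10 log₁₀(B) + NF
10 log₁₀(1.42×10⁵) = 51.52 dB
N = −174 + 51.52 + 3.58 = −118.90 dBm
SNR = P_sig − N = −103 − (−118.90) = 15.90 dB → 15.9 dB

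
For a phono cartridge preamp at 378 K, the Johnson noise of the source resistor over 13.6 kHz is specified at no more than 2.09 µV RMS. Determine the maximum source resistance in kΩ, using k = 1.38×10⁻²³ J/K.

15.4 kΩ

Johnson–Nyquist: V_n = √(4kTRB) ⇒ R = V_n² / (4kTB)
4kTB = 4 × 1.38×10⁻²³ × 378 × 1.36×10⁴ = 2.84×10⁻¹⁶
R = (2.09×10⁻⁶)² / 2.84×10⁻¹⁶ = 1.54×10⁴ Ω = 15.4 kΩ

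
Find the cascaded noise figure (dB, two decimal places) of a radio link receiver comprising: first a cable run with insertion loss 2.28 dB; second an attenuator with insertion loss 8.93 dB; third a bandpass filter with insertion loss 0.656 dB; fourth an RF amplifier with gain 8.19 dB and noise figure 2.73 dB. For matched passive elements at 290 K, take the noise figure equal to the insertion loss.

14.60 dB

Convert to linear (a loss of L dB is a gain of −L dB): F_i = 10^(NF_i/10), G_i = 10^(G_i,dB/10)
  Stage 1: F_1 = 10^(2.28/10) = 1.690, G_1 = 10^(−2.28/10) = 0.5916
  Stage 2: F_2 = 10^(8.93/10) = 7.816, G_2 = 10^(−8.93/10) = 0.1279
  Stage 3: F_3 = 10^(0.656/10) = 1.163, G_3 = 10^(−0.656/10) = 0.8598
  Stage 4: F_4 = 10^(2.73/10) = 1.875, G_4 = 10^(8.19/10) = 6.592
Friis cascade:
  F = 1.690 + (7.816 − 1)/0.5916 + (1.163 − 1)/0.07568 + (1.875 − 1)/0.06507 = 28.81
NF = 10 log₁₀(28.81) = 14.60 dB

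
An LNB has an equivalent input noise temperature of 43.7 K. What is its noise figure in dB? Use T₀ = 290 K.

F = 1 + T_e/T₀ = 1 + 43.7/290 = 1.15069
NF = 10 log₁₀(1.15069) = 0.610 dB

0.610 dB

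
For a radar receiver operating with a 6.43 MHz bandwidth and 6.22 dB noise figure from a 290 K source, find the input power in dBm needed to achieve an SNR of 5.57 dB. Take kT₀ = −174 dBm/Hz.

Sensitivity = −174 + 10 log₁₀(B) + NF + SNR_min
= −174 + 68.08 + 6.22 + 5.57
= −94.13 dBm → −94.1 dBm

−94.1 dBm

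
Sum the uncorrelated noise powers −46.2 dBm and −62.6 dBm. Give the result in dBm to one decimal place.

−46.1 dBm

Convert to linear, add, convert back:
P₁ = 2.40×10⁻⁸ W, P₂ = 5.50×10⁻¹⁰ W
P_tot = 2.45×10⁻⁸ W → 10 log₁₀(P_tot / 10⁻³) = −46.1 dBm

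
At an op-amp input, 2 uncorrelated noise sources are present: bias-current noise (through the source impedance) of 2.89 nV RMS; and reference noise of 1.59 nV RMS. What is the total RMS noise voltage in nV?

Uncorrelated sources add in power (mean-square): V_tot = √(ΣV_i²)
V_tot = √[(2.89×10⁻⁹)² + (1.59×10⁻⁹)²] = 3.30×10⁻⁹ V = 3.30 nV

3.30 nV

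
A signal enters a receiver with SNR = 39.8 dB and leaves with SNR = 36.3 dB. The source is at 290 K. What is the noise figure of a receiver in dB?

NF (dB) = SNR_in(dB) − SNR_out(dB) when the source is at T₀
NF = 39.8 − 36.3 = 3.5 dB

3.5 dB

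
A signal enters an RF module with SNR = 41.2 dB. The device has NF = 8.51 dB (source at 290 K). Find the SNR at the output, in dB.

32.69 dB

By definition F = SNR_in/SNR_out, so in dB: SNR_out = SNR_in − NF
SNR_out = 41.2 − 8.51 = 32.69 dB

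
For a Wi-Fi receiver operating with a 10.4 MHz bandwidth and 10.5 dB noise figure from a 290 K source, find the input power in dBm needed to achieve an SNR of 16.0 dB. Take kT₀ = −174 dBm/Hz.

Sensitivity = −174 + 10 log₁₀(B) + NF + SNR_min
= −174 + 70.17 + 10.5 + 16.0
= −77.33 dBm → −77.3 dBm

−77.3 dBm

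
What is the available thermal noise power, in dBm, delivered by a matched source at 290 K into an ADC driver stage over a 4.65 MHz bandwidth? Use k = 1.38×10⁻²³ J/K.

P_n = kTB = 1.38×10⁻²³ × 290 × 4.65×10⁶ = 1.86×10⁻¹⁴ W
In dBm: 10 log₁₀(1.86×10⁻¹⁴ / 10⁻³) = −107.3 dBm

−107.3 dBm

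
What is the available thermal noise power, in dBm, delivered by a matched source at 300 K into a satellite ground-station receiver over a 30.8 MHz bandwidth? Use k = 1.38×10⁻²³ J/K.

−98.9 dBm

P_n = kTB = 1.38×10⁻²³ × 300 × 3.08×10⁷ = 1.28×10⁻¹³ W
In dBm: 10 log₁₀(1.28×10⁻¹³ / 10⁻³) = −98.9 dBm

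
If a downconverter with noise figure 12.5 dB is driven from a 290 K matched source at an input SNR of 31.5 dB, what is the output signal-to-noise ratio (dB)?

19.0 dB

By definition F = SNR_in/SNR_out, so in dB: SNR_out = SNR_in − NF
SNR_out = 31.5 − 12.5 = 19.0 dB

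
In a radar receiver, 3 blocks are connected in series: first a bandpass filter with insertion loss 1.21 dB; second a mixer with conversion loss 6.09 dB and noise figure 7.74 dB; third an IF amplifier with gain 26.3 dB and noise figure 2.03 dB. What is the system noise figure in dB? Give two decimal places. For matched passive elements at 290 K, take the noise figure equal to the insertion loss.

Convert to linear (a loss of L dB is a gain of −L dB): F_i = 10^(NF_i/10), G_i = 10^(G_i,dB/10)
  Stage 1: F_1 = 10^(1.21/10) = 1.321, G_1 = 10^(−1.21/10) = 0.7568
  Stage 2: F_2 = 10^(7.74/10) = 5.943, G_2 = 10^(−6.09/10) = 0.2460
  Stage 3: F_3 = 10^(2.03/10) = 1.596, G_3 = 10^(26.3/10) = 426.6
Friis cascade:
  F = 1.321 + (5.943 − 1)/0.7568 + (1.596 − 1)/0.1862 = 11.05
NF = 10 log₁₀(11.05) = 10.43 dB

10.43 dB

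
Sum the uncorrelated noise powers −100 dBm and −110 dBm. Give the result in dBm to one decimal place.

−99.6 dBm

Convert to linear, add, convert back:
P₁ = 1.00×10⁻¹³ W, P₂ = 1.00×10⁻¹⁴ W
P_tot = 1.10×10⁻¹³ W → 10 log₁₀(P_tot / 10⁻³) = −99.6 dBm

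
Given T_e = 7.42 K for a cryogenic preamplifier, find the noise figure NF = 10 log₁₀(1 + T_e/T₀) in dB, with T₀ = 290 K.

F = 1 + T_e/T₀ = 1 + 7.42/290 = 1.02559
NF = 10 log₁₀(1.02559) = 0.110 dB

0.110 dB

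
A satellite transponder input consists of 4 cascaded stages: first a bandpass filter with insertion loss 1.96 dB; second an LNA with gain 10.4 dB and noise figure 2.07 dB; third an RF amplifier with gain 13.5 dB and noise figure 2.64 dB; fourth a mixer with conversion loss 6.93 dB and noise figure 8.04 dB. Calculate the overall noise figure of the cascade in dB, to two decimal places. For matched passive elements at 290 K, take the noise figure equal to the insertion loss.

Convert to linear (a loss of L dB is a gain of −L dB): F_i = 10^(NF_i/10), G_i = 10^(G_i,dB/10)
  Stage 1: F_1 = 10^(1.96/10) = 1.570, G_1 = 10^(−1.96/10) = 0.6368
  Stage 2: F_2 = 10^(2.07/10) = 1.611, G_2 = 10^(10.4/10) = 10.96
  Stage 3: F_3 = 10^(2.64/10) = 1.837, G_3 = 10^(13.5/10) = 22.39
  Stage 4: F_4 = 10^(8.04/10) = 6.368, G_4 = 10^(−6.93/10) = 0.2028
Friis cascade:
  F = 1.570 + (1.611 − 1)/0.6368 + (1.837 − 1)/6.982 + (6.368 − 1)/156.3 = 2.683
NF = 10 log₁₀(2.683) = 4.29 dB

4.29 dB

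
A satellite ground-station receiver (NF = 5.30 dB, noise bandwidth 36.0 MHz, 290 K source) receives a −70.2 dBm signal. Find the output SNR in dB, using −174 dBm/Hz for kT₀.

Noise floor: N = −174 + 10 log₁₀(B) + NF
10 log₁₀(3.60×10⁷) = 75.56 dB
N = −174 + 75.56 + 5.30 = −93.14 dBm
SNR = P_sig − N = −70.2 − (−93.14) = 22.94 dB → 22.9 dB

22.9 dB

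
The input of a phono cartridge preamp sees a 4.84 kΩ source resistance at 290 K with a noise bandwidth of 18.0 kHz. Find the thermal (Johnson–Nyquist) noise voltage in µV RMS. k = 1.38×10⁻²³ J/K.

1.18 µV

V_n = √(4kTRB)
4kTRB = 4 × 1.38×10⁻²³ × 290 × 4.84×10³ × 1.80×10⁴ = 1.39×10⁻¹² V²
V_n = √(1.39×10⁻¹²) = 1.18×10⁻⁶ V = 1.18 µV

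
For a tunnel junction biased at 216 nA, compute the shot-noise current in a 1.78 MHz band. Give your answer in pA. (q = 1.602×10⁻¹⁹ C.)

351 pA

I_n = √(2qI·B)
2qI·B = 2 × 1.602×10⁻¹⁹ × 2.16×10⁻⁷ × 1.78×10⁶ = 1.23×10⁻¹⁹ A²
I_n = √(1.23×10⁻¹⁹) = 3.51×10⁻¹⁰ A = 351 pA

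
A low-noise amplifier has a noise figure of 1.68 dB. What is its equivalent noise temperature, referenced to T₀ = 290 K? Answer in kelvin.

F = 10^(1.68/10) = 1.47231
T_e = (F − 1)·T₀ = (1.47231 − 1) × 290 = 137 K

137 K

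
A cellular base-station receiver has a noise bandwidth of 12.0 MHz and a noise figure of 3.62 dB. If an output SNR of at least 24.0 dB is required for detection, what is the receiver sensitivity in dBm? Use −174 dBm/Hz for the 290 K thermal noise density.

Sensitivity = −174 + 10 log₁₀(B) + NF + SNR_min
= −174 + 70.79 + 3.62 + 24.0
= −75.59 dBm → −75.6 dBm

−75.6 dBm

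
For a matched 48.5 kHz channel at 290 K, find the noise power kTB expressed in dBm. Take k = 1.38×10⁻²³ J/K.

−127.1 dBm

P_n = kTB = 1.38×10⁻²³ × 290 × 4.85×10⁴ = 1.94×10⁻¹⁶ W
In dBm: 10 log₁₀(1.94×10⁻¹⁶ / 10⁻³) = −127.1 dBm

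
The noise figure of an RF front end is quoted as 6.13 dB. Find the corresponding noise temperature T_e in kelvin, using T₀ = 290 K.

900 K

F = 10^(6.13/10) = 4.10204
T_e = (F − 1)·T₀ = (4.10204 − 1) × 290 = 900 K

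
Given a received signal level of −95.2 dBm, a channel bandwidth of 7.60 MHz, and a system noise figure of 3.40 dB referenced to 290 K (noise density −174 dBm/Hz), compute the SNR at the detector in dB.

6.6 dB

Noise floor: N = −174 + 10 log₁₀(B) + NF
10 log₁₀(7.60×10⁶) = 68.81 dB
N = −174 + 68.81 + 3.40 = −101.79 dBm
SNR = P_sig − N = −95.2 − (−101.79) = 6.59 dB → 6.6 dB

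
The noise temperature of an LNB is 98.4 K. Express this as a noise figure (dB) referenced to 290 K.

1.27 dB

F = 1 + T_e/T₀ = 1 + 98.4/290 = 1.33931
NF = 10 log₁₀(1.33931) = 1.27 dB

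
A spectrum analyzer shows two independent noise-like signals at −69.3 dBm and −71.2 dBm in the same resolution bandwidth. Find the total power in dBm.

−67.1 dBm

Convert to linear, add, convert back:
P₁ = 1.17×10⁻¹⁰ W, P₂ = 7.59×10⁻¹¹ W
P_tot = 1.93×10⁻¹⁰ W → 10 log₁₀(P_tot / 10⁻³) = −67.1 dBm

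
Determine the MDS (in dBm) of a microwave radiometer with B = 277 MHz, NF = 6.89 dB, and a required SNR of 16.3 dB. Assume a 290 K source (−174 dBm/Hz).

−66.4 dBm

Sensitivity = −174 + 10 log₁₀(B) + NF + SNR_min
= −174 + 84.42 + 6.89 + 16.3
= −66.39 dBm → −66.4 dBm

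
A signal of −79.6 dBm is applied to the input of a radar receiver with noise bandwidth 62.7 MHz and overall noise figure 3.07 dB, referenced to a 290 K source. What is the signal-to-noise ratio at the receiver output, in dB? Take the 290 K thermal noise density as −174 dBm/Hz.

13.4 dB

Noise floor: N = −174 + 10 log₁₀(B) + NF
10 log₁₀(6.27×10⁷) = 77.97 dB
N = −174 + 77.97 + 3.07 = −92.96 dBm
SNR = P_sig − N = −79.6 − (−92.96) = 13.36 dB → 13.4 dB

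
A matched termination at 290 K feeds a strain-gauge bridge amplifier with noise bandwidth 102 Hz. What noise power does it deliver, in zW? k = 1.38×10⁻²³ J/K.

408 zW

P_n = kTB = 1.38×10⁻²³ × 290 × 1.02×10² = 4.08×10⁻¹⁹ W = 408 zW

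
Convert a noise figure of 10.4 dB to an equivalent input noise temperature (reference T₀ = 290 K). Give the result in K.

F = 10^(10.4/10) = 10.9648
T_e = (F − 1)·T₀ = (10.9648 − 1) × 290 = 2890 K

2890 K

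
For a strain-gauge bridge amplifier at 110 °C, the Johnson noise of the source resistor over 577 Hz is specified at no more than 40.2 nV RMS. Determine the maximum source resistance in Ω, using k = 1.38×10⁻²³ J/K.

T = 110 °C + 273.15 = 383.15 K
Johnson–Nyquist: V_n = √(4kTRB) ⇒ R = V_n² / (4kTB)
4kTB = 4 × 1.38×10⁻²³ × 383.15 × 5.77×10² = 1.22×10⁻¹⁷
R = (4.02×10⁻⁸)² / 1.22×10⁻¹⁷ = 1.32×10² Ω = 132 Ω

132 Ω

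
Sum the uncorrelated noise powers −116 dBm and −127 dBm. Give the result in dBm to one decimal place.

Convert to linear, add, convert back:
P₁ = 2.51×10⁻¹⁵ W, P₂ = 2.00×10⁻¹⁶ W
P_tot = 2.71×10⁻¹⁵ W → 10 log₁₀(P_tot / 10⁻³) = −115.7 dBm

−115.7 dBm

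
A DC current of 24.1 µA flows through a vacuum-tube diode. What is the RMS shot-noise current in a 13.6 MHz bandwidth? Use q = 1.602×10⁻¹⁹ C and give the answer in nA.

I_n = √(2qI·B)
2qI·B = 2 × 1.602×10⁻¹⁹ × 2.41×10⁻⁵ × 1.36×10⁷ = 1.05×10⁻¹⁶ A²
I_n = √(1.05×10⁻¹⁶) = 1.02×10⁻⁸ A = 10.2 nA

10.2 nA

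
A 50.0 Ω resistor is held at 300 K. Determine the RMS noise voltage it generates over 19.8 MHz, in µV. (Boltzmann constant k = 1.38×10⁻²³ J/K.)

4.05 µV

V_n = √(4kTRB)
4kTRB = 4 × 1.38×10⁻²³ × 300 × 5.00×10¹ × 1.98×10⁷ = 1.64×10⁻¹¹ V²
V_n = √(1.64×10⁻¹¹) = 4.05×10⁻⁶ V = 4.05 µV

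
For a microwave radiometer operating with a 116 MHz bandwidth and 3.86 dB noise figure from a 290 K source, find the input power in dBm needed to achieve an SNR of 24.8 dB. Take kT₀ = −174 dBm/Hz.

−64.7 dBm

Sensitivity = −174 + 10 log₁₀(B) + NF + SNR_min
= −174 + 80.64 + 3.86 + 24.8
= −64.70 dBm → −64.7 dBm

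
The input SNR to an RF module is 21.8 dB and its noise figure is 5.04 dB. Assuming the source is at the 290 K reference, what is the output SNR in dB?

By definition F = SNR_in/SNR_out, so in dB: SNR_out = SNR_in − NF
SNR_out = 21.8 − 5.04 = 16.76 dB

16.76 dB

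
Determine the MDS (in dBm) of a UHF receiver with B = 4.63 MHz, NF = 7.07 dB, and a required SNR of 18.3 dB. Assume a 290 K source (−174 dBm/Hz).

Sensitivity = −174 + 10 log₁₀(B) + NF + SNR_min
= −174 + 66.66 + 7.07 + 18.3
= −81.97 dBm → −82.0 dBm

−82.0 dBm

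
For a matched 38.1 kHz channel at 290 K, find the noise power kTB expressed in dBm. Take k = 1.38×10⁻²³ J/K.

−128.2 dBm

P_n = kTB = 1.38×10⁻²³ × 290 × 3.81×10⁴ = 1.52×10⁻¹⁶ W
In dBm: 10 log₁₀(1.52×10⁻¹⁶ / 10⁻³) = −128.2 dBm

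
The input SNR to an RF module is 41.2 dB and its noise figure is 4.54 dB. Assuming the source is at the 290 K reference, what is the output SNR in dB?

By definition F = SNR_in/SNR_out, so in dB: SNR_out = SNR_in − NF
SNR_out = 41.2 − 4.54 = 36.66 dB

36.66 dB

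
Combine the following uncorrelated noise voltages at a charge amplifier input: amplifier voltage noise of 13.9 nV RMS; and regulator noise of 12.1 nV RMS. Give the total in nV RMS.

18.4 nV

Uncorrelated sources add in power (mean-square): V_tot = √(ΣV_i²)
V_tot = √[(1.39×10⁻⁸)² + (1.21×10⁻⁸)²] = 1.84×10⁻⁸ V = 18.4 nV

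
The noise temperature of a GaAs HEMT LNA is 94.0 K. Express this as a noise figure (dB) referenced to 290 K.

F = 1 + T_e/T₀ = 1 + 94.0/290 = 1.32414
NF = 10 log₁₀(1.32414) = 1.22 dB

1.22 dB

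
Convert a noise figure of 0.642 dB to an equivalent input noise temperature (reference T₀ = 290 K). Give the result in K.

46.2 K

F = 10^(0.642/10) = 1.15931
T_e = (F − 1)·T₀ = (1.15931 − 1) × 290 = 46.2 K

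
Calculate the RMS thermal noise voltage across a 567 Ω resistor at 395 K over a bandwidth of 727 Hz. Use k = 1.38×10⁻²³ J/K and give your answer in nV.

V_n = √(4kTRB)
4kTRB = 4 × 1.38×10⁻²³ × 395 × 5.67×10² × 7.27×10² = 8.99×10⁻¹⁵ V²
V_n = √(8.99×10⁻¹⁵) = 9.48×10⁻⁸ V = 94.8 nV

94.8 nV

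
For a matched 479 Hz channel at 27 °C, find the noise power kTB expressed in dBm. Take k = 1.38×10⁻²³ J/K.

T = 27 °C + 273.15 = 300.15 K
P_n = kTB = 1.38×10⁻²³ × 300.15 × 4.79×10² = 1.98×10⁻¹⁸ W
In dBm: 10 log₁₀(1.98×10⁻¹⁸ / 10⁻³) = −147.0 dBm

−147.0 dBm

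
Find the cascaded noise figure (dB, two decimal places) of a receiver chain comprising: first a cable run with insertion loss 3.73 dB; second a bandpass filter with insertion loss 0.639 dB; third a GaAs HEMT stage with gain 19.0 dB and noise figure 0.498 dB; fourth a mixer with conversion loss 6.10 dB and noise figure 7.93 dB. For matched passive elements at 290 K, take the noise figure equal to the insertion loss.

5.11 dB

Convert to linear (a loss of L dB is a gain of −L dB): F_i = 10^(NF_i/10), G_i = 10^(G_i,dB/10)
  Stage 1: F_1 = 10^(3.73/10) = 2.360, G_1 = 10^(−3.73/10) = 0.4236
  Stage 2: F_2 = 10^(0.639/10) = 1.159, G_2 = 10^(−0.639/10) = 0.8632
  Stage 3: F_3 = 10^(0.498/10) = 1.122, G_3 = 10^(19.0/10) = 79.43
  Stage 4: F_4 = 10^(7.93/10) = 6.209, G_4 = 10^(−6.10/10) = 0.2455
Friis cascade:
  F = 2.360 + (1.159 − 1)/0.4236 + (1.122 − 1)/0.3657 + (6.209 − 1)/29.05 = 3.246
NF = 10 log₁₀(3.246) = 5.11 dB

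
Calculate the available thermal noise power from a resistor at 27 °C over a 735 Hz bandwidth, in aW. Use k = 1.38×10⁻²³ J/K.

T = 27 °C + 273.15 = 300.15 K
P_n = kTB = 1.38×10⁻²³ × 300.15 × 7.35×10² = 3.04×10⁻¹⁸ W = 3.04 aW

3.04 aW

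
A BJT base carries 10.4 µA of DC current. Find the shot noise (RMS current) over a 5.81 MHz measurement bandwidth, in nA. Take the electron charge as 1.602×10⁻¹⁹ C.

4.40 nA

I_n = √(2qI·B)
2qI·B = 2 × 1.602×10⁻¹⁹ × 1.04×10⁻⁵ × 5.81×10⁶ = 1.94×10⁻¹⁷ A²
I_n = √(1.94×10⁻¹⁷) = 4.40×10⁻⁹ A = 4.40 nA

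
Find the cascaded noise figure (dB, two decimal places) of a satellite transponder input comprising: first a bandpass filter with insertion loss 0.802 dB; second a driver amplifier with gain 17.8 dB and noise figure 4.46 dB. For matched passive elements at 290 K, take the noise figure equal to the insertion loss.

5.26 dB

Convert to linear (a loss of L dB is a gain of −L dB): F_i = 10^(NF_i/10), G_i = 10^(G_i,dB/10)
  Stage 1: F_1 = 10^(0.802/10) = 1.203, G_1 = 10^(−0.802/10) = 0.8314
  Stage 2: F_2 = 10^(4.46/10) = 2.793, G_2 = 10^(17.8/10) = 60.26
Friis cascade:
  F = 1.203 + (2.793 − 1)/0.8314 = 3.359
NF = 10 log₁₀(3.359) = 5.26 dB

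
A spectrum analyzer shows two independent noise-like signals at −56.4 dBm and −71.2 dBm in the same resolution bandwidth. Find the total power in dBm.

Convert to linear, add, convert back:
P₁ = 2.29×10⁻⁹ W, P₂ = 7.59×10⁻¹¹ W
P_tot = 2.37×10⁻⁹ W → 10 log₁₀(P_tot / 10⁻³) = −56.3 dBm

−56.3 dBm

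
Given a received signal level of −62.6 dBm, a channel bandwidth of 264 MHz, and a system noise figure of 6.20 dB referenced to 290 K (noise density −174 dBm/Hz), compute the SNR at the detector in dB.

21.0 dB

Noise floor: N = −174 + 10 log₁₀(B) + NF
10 log₁₀(2.64×10⁸) = 84.22 dB
N = −174 + 84.22 + 6.20 = −83.58 dBm
SNR = P_sig − N = −62.6 − (−83.58) = 20.98 dB → 21.0 dB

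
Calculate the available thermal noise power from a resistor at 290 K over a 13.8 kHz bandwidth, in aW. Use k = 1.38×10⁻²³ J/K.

55.2 aW

P_n = kTB = 1.38×10⁻²³ × 290 × 1.38×10⁴ = 5.52×10⁻¹⁷ W = 55.2 aW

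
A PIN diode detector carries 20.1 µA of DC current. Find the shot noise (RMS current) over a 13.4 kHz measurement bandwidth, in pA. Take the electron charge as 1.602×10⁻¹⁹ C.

I_n = √(2qI·B)
2qI·B = 2 × 1.602×10⁻¹⁹ × 2.01×10⁻⁵ × 1.34×10⁴ = 8.63×10⁻²⁰ A²
I_n = √(8.63×10⁻²⁰) = 2.94×10⁻¹⁰ A = 294 pA

294 pA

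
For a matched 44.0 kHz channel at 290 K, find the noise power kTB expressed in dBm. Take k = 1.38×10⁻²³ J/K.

P_n = kTB = 1.38×10⁻²³ × 290 × 4.40×10⁴ = 1.76×10⁻¹⁶ W
In dBm: 10 log₁₀(1.76×10⁻¹⁶ / 10⁻³) = −127.5 dBm

−127.5 dBm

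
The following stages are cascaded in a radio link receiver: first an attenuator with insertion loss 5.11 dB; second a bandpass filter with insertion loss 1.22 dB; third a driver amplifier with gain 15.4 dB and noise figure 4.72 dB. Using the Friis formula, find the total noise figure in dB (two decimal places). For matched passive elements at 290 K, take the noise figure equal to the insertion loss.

11.05 dB

Convert to linear (a loss of L dB is a gain of −L dB): F_i = 10^(NF_i/10), G_i = 10^(G_i,dB/10)
  Stage 1: F_1 = 10^(5.11/10) = 3.243, G_1 = 10^(−5.11/10) = 0.3083
  Stage 2: F_2 = 10^(1.22/10) = 1.324, G_2 = 10^(−1.22/10) = 0.7551
  Stage 3: F_3 = 10^(4.72/10) = 2.965, G_3 = 10^(15.4/10) = 34.67
Friis cascade:
  F = 3.243 + (1.324 − 1)/0.3083 + (2.965 − 1)/0.2328 = 12.74
NF = 10 log₁₀(12.74) = 11.05 dB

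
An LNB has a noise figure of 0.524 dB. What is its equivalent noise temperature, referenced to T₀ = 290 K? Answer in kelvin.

37.2 K

F = 10^(0.524/10) = 1.12824
T_e = (F − 1)·T₀ = (1.12824 − 1) × 290 = 37.2 K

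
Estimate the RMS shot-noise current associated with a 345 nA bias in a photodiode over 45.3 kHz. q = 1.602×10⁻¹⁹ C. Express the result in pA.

70.8 pA

I_n = √(2qI·B)
2qI·B = 2 × 1.602×10⁻¹⁹ × 3.45×10⁻⁷ × 4.53×10⁴ = 5.01×10⁻²¹ A²
I_n = √(5.01×10⁻²¹) = 7.08×10⁻¹¹ A = 70.8 pA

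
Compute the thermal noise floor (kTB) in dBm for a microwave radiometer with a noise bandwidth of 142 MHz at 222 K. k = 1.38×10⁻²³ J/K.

P_n = kTB = 1.38×10⁻²³ × 222 × 1.42×10⁸ = 4.35×10⁻¹³ W
In dBm: 10 log₁₀(4.35×10⁻¹³ / 10⁻³) = −93.6 dBm

−93.6 dBm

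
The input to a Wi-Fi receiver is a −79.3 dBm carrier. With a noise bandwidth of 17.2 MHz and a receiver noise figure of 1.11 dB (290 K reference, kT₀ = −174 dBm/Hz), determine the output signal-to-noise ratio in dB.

21.2 dB

Noise floor: N = −174 + 10 log₁₀(B) + NF
10 log₁₀(1.72×10⁷) = 72.36 dB
N = −174 + 72.36 + 1.11 = −100.53 dBm
SNR = P_sig − N = −79.3 − (−100.53) = 21.23 dB → 21.2 dB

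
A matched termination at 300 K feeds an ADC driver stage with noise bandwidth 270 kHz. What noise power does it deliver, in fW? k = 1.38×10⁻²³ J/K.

P_n = kTB = 1.38×10⁻²³ × 300 × 2.70×10⁵ = 1.12×10⁻¹⁵ W = 1.12 fW

1.12 fW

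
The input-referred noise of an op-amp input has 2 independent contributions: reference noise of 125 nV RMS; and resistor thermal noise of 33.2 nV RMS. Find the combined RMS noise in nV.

Uncorrelated sources add in power (mean-square): V_tot = √(ΣV_i²)
V_tot = √[(1.25×10⁻⁷)² + (3.32×10⁻⁸)²] = 1.29×10⁻⁷ V = 129 nV

129 nV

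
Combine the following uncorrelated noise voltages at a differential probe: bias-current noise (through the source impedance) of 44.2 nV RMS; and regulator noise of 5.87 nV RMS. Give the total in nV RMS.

Uncorrelated sources add in power (mean-square): V_tot = √(ΣV_i²)
V_tot = √[(4.42×10⁻⁸)² + (5.87×10⁻⁹)²] = 4.46×10⁻⁸ V = 44.6 nV

44.6 nV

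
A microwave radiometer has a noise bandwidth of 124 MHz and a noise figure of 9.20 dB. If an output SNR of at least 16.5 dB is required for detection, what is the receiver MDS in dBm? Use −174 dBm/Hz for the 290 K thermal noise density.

Sensitivity = −174 + 10 log₁₀(B) + NF + SNR_min
= −174 + 80.93 + 9.20 + 16.5
= −67.37 dBm → −67.4 dBm

−67.4 dBm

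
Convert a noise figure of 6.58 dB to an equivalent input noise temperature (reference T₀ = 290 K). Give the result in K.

F = 10^(6.58/10) = 4.54988
T_e = (F − 1)·T₀ = (4.54988 − 1) × 290 = 1029 K

1029 K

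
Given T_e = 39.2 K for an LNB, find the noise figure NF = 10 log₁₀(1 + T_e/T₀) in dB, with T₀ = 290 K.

0.551 dB

F = 1 + T_e/T₀ = 1 + 39.2/290 = 1.13517
NF = 10 log₁₀(1.13517) = 0.551 dB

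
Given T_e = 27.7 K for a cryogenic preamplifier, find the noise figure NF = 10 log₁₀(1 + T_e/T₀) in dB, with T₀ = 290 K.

F = 1 + T_e/T₀ = 1 + 27.7/290 = 1.09552
NF = 10 log₁₀(1.09552) = 0.396 dB

0.396 dB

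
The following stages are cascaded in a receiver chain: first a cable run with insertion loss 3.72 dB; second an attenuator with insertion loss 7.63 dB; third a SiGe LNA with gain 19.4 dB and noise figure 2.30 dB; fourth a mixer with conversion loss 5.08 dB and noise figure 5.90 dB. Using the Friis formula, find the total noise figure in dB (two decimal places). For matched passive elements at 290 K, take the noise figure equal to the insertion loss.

Convert to linear (a loss of L dB is a gain of −L dB): F_i = 10^(NF_i/10), G_i = 10^(G_i,dB/10)
  Stage 1: F_1 = 10^(3.72/10) = 2.355, G_1 = 10^(−3.72/10) = 0.4246
  Stage 2: F_2 = 10^(7.63/10) = 5.794, G_2 = 10^(−7.63/10) = 0.1726
  Stage 3: F_3 = 10^(2.30/10) = 1.698, G_3 = 10^(19.4/10) = 87.10
  Stage 4: F_4 = 10^(5.90/10) = 3.890, G_4 = 10^(−5.08/10) = 0.3105
Friis cascade:
  F = 2.355 + (5.794 − 1)/0.4246 + (1.698 − 1)/0.07328 + (3.890 − 1)/6.383 = 23.63
NF = 10 log₁₀(23.63) = 13.73 dB

13.73 dB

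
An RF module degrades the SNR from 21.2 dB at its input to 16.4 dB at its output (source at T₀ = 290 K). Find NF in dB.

4.8 dB

NF (dB) = SNR_in(dB) − SNR_out(dB) when the source is at T₀
NF = 21.2 − 16.4 = 4.8 dB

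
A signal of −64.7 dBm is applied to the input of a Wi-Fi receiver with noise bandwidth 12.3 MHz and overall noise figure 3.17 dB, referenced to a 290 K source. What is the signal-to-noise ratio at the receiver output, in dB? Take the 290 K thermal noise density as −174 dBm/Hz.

35.2 dB

Noise floor: N = −174 + 10 log₁₀(B) + NF
10 log₁₀(1.23×10⁷) = 70.9 dB
N = −174 + 70.9 + 3.17 = −99.93 dBm
SNR = P_sig − N = −64.7 − (−99.93) = 35.23 dB → 35.2 dB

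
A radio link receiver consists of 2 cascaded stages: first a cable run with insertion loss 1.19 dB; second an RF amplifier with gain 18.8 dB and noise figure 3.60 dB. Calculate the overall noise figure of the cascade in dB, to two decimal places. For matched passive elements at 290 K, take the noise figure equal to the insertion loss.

Convert to linear (a loss of L dB is a gain of −L dB): F_i = 10^(NF_i/10), G_i = 10^(G_i,dB/10)
  Stage 1: F_1 = 10^(1.19/10) = 1.315, G_1 = 10^(−1.19/10) = 0.7603
  Stage 2: F_2 = 10^(3.60/10) = 2.291, G_2 = 10^(18.8/10) = 75.86
Friis cascade:
  F = 1.315 + (2.291 − 1)/0.7603 = 3.013
NF = 10 log₁₀(3.013) = 4.79 dB

4.79 dB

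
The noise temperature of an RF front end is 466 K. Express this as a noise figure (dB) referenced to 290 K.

4.16 dB

F = 1 + T_e/T₀ = 1 + 466/290 = 2.6069
NF = 10 log₁₀(2.6069) = 4.16 dB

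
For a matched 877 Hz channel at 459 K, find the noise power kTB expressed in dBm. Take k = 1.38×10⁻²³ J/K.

P_n = kTB = 1.38×10⁻²³ × 459 × 8.77×10² = 5.56×10⁻¹⁸ W
In dBm: 10 log₁₀(5.56×10⁻¹⁸ / 10⁻³) = −142.6 dBm

−142.6 dBm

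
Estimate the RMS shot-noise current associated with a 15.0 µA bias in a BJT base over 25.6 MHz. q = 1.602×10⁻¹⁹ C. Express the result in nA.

11.1 nA

I_n = √(2qI·B)
2qI·B = 2 × 1.602×10⁻¹⁹ × 1.50×10⁻⁵ × 2.56×10⁷ = 1.23×10⁻¹⁶ A²
I_n = √(1.23×10⁻¹⁶) = 1.11×10⁻⁸ A = 11.1 nA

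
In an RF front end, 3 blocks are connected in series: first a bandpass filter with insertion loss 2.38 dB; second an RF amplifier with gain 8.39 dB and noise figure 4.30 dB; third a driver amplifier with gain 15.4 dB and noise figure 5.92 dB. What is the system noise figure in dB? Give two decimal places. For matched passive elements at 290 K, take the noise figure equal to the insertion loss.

7.31 dB

Convert to linear (a loss of L dB is a gain of −L dB): F_i = 10^(NF_i/10), G_i = 10^(G_i,dB/10)
  Stage 1: F_1 = 10^(2.38/10) = 1.730, G_1 = 10^(−2.38/10) = 0.5781
  Stage 2: F_2 = 10^(4.30/10) = 2.692, G_2 = 10^(8.39/10) = 6.902
  Stage 3: F_3 = 10^(5.92/10) = 3.908, G_3 = 10^(15.4/10) = 34.67
Friis cascade:
  F = 1.730 + (2.692 − 1)/0.5781 + (3.908 − 1)/3.990 = 5.385
NF = 10 log₁₀(5.385) = 7.31 dB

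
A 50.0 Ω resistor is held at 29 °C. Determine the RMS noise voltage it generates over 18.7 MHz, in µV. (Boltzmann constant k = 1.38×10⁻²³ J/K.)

3.95 µV

T = 29 °C + 273.15 = 302.15 K
V_n = √(4kTRB)
4kTRB = 4 × 1.38×10⁻²³ × 302.15 × 5.00×10¹ × 1.87×10⁷ = 1.56×10⁻¹¹ V²
V_n = √(1.56×10⁻¹¹) = 3.95×10⁻⁶ V = 3.95 µV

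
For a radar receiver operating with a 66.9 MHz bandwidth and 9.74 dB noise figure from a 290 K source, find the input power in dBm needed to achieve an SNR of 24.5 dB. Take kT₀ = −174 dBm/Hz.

Sensitivity = −174 + 10 log₁₀(B) + NF + SNR_min
= −174 + 78.25 + 9.74 + 24.5
= −61.51 dBm → −61.5 dBm

−61.5 dBm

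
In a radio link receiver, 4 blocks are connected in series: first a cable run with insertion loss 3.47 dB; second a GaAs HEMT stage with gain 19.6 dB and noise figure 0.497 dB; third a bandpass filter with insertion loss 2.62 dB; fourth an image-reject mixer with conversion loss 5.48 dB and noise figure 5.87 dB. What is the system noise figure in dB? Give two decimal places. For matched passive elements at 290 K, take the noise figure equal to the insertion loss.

4.22 dB

Convert to linear (a loss of L dB is a gain of −L dB): F_i = 10^(NF_i/10), G_i = 10^(G_i,dB/10)
  Stage 1: F_1 = 10^(3.47/10) = 2.223, G_1 = 10^(−3.47/10) = 0.4498
  Stage 2: F_2 = 10^(0.497/10) = 1.121, G_2 = 10^(19.6/10) = 91.20
  Stage 3: F_3 = 10^(2.62/10) = 1.828, G_3 = 10^(−2.62/10) = 0.5470
  Stage 4: F_4 = 10^(5.87/10) = 3.864, G_4 = 10^(−5.48/10) = 0.2831
Friis cascade:
  F = 2.223 + (1.121 − 1)/0.4498 + (1.828 − 1)/41.02 + (3.864 − 1)/22.44 = 2.641
NF = 10 log₁₀(2.641) = 4.22 dB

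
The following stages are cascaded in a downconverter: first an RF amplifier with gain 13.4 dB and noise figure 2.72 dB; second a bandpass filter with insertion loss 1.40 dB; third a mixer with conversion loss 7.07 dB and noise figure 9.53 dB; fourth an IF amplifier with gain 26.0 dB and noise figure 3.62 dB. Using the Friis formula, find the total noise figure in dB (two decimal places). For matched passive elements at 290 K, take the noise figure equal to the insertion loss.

Convert to linear (a loss of L dB is a gain of −L dB): F_i = 10^(NF_i/10), G_i = 10^(G_i,dB/10)
  Stage 1: F_1 = 10^(2.72/10) = 1.871, G_1 = 10^(13.4/10) = 21.88
  Stage 2: F_2 = 10^(1.40/10) = 1.380, G_2 = 10^(−1.40/10) = 0.7244
  Stage 3: F_3 = 10^(9.53/10) = 8.974, G_3 = 10^(−7.07/10) = 0.1963
  Stage 4: F_4 = 10^(3.62/10) = 2.301, G_4 = 10^(26.0/10) = 398.1
Friis cascade:
  F = 1.871 + (1.380 − 1)/21.88 + (8.974 − 1)/15.85 + (2.301 − 1)/3.112 = 2.809
NF = 10 log₁₀(2.809) = 4.49 dB

4.49 dB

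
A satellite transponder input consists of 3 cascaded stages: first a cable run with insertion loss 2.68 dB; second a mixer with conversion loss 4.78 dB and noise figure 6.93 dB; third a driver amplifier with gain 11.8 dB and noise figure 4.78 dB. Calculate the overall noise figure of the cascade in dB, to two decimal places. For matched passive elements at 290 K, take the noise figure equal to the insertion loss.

13.08 dB

Convert to linear (a loss of L dB is a gain of −L dB): F_i = 10^(NF_i/10), G_i = 10^(G_i,dB/10)
  Stage 1: F_1 = 10^(2.68/10) = 1.854, G_1 = 10^(−2.68/10) = 0.5395
  Stage 2: F_2 = 10^(6.93/10) = 4.932, G_2 = 10^(−4.78/10) = 0.3327
  Stage 3: F_3 = 10^(4.78/10) = 3.006, G_3 = 10^(11.8/10) = 15.14
Friis cascade:
  F = 1.854 + (4.932 − 1)/0.5395 + (3.006 − 1)/0.1795 = 20.32
NF = 10 log₁₀(20.32) = 13.08 dB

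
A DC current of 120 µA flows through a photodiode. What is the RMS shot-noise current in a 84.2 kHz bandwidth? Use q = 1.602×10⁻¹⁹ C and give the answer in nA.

I_n = √(2qI·B)
2qI·B = 2 × 1.602×10⁻¹⁹ × 1.20×10⁻⁴ × 8.42×10⁴ = 3.24×10⁻¹⁸ A²
I_n = √(3.24×10⁻¹⁸) = 1.80×10⁻⁹ A = 1.80 nA

1.80 nA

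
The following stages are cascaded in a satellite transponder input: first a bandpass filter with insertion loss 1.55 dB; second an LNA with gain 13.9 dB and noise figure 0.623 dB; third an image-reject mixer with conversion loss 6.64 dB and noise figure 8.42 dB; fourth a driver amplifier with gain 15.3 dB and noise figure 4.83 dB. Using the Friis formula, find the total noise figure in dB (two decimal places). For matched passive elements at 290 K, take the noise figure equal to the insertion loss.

Convert to linear (a loss of L dB is a gain of −L dB): F_i = 10^(NF_i/10), G_i = 10^(G_i,dB/10)
  Stage 1: F_1 = 10^(1.55/10) = 1.429, G_1 = 10^(−1.55/10) = 0.6998
  Stage 2: F_2 = 10^(0.623/10) = 1.154, G_2 = 10^(13.9/10) = 24.55
  Stage 3: F_3 = 10^(8.42/10) = 6.950, G_3 = 10^(−6.64/10) = 0.2168
  Stage 4: F_4 = 10^(4.83/10) = 3.041, G_4 = 10^(15.3/10) = 33.88
Friis cascade:
  F = 1.429 + (1.154 − 1)/0.6998 + (6.950 − 1)/17.18 + (3.041 − 1)/3.724 = 2.544
NF = 10 log₁₀(2.544) = 4.05 dB

4.05 dB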